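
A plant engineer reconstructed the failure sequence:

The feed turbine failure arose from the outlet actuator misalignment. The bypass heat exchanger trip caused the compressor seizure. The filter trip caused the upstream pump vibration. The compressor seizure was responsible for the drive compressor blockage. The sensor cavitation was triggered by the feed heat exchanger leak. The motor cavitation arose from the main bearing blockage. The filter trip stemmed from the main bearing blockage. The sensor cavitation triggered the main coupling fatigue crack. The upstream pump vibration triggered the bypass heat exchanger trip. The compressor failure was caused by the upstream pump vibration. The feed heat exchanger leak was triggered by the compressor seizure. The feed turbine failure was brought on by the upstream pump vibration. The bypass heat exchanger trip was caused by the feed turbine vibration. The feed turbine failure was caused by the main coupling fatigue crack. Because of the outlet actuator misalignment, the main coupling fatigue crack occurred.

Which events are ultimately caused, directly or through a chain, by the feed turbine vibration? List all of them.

the bypass heat exchanger trip, the compressor seizure, the drive compressor blockage, the feed heat exchanger leak, the feed turbine failure, the main coupling fatigue crack, the sensor cavitation

Direct effects: the bypass heat exchanger trip.
2 steps out: the compressor seizure.
3 steps out: the feed heat exchanger leak, the drive compressor blockage.
4 steps out: the sensor cavitation.
5 steps out: the main coupling fatigue crack.
6 steps out: the feed turbine failure.
Not reachable from it: the main bearing blockage, the motor cavitation, the filter trip, the upstream pump vibration, the outlet actuator misalignment, the compressor failure.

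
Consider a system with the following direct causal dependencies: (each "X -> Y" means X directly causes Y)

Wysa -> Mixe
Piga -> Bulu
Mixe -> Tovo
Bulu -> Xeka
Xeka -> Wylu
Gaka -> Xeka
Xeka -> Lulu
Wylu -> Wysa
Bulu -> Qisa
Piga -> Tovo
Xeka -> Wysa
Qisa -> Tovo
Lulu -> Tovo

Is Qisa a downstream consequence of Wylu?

No

Wylu leads to Wysa, Mixe, Tovo; Qisa is not among them.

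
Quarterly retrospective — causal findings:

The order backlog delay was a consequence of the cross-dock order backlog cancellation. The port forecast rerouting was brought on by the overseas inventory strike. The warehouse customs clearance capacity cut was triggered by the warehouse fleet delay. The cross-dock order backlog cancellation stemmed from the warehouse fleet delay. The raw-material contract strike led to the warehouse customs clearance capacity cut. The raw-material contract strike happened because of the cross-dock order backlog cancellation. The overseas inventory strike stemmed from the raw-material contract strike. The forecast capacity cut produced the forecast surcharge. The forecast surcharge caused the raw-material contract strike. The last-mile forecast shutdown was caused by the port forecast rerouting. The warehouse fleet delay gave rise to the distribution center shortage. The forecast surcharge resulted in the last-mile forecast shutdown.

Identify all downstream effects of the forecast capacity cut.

Direct effects: the forecast surcharge.
2 steps out: the raw-material contract strike, the last-mile forecast shutdown.
3 steps out: the overseas inventory strike, the warehouse customs clearance capacity cut.
4 steps out: the port forecast rerouting.
Not reachable from it: the warehouse fleet delay, the distribution center shortage, the cross-dock order backlog cancellation, the order backlog delay.

the forecast surcharge, the last-mile forecast shutdown, the overseas inventory strike, the port forecast rerouting, the raw-material contract strike, the warehouse customs clearance capacity cut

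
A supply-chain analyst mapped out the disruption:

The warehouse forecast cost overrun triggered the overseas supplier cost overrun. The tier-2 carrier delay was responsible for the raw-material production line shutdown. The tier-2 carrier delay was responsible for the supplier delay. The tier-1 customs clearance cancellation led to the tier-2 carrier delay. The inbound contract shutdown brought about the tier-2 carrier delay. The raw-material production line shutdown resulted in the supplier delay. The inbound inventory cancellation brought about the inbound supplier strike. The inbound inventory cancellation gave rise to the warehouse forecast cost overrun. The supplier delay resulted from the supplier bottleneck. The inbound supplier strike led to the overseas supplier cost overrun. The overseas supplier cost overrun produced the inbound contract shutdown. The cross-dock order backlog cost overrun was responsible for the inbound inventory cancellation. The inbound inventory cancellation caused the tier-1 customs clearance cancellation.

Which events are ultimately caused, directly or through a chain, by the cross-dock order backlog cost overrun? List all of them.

the inbound contract shutdown, the inbound inventory cancellation, the inbound supplier strike, the overseas supplier cost overrun, the raw-material production line shutdown, the supplier delay, the tier-1 customs clearance cancellation, the tier-2 carrier delay, the warehouse forecast cost overrun

Direct effects: the inbound inventory cancellation.
2 steps out: the warehouse forecast cost overrun, the inbound supplier strike, the tier-1 customs clearance cancellation.
3 steps out: the overseas supplier cost overrun, the tier-2 carrier delay.
4 steps out: the inbound contract shutdown, the raw-material production line shutdown, the supplier delay.
Not reachable from it: the supplier bottleneck.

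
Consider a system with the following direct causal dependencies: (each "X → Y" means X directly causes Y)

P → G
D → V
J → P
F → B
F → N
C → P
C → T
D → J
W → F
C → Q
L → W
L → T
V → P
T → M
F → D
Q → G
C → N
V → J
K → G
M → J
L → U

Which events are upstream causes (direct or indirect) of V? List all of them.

Immediate cause of V: D.
Further upstream: L, W, F.

D, F, L, W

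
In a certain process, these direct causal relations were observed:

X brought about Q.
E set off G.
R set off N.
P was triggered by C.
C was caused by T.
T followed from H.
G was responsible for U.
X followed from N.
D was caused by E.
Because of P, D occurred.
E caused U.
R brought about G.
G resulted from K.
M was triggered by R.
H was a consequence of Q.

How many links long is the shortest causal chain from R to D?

Shortest chain: R → N → X → Q → H → T → C → P → D.

8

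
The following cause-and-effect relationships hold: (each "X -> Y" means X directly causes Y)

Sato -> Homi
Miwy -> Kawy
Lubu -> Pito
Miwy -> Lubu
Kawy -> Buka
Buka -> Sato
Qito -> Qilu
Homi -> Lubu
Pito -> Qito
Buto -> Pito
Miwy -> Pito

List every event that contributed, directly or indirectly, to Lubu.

Buka, Homi, Kawy, Miwy, Sato

Immediate causes of Lubu: Miwy, Homi.
Further upstream: Kawy, Buka, Sato.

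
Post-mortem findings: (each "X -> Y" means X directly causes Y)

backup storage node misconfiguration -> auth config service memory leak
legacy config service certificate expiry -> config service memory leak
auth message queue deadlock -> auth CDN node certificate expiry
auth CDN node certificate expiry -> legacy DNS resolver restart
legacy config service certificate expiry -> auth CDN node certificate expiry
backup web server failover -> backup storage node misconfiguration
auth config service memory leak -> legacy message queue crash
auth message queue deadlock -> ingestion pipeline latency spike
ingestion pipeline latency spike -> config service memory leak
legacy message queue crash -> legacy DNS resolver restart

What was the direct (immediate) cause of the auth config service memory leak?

the backup storage node misconfiguration

Upstream contributors include the backup web server failover, but only the backup storage node misconfiguration feeds directly into the auth config service memory leak.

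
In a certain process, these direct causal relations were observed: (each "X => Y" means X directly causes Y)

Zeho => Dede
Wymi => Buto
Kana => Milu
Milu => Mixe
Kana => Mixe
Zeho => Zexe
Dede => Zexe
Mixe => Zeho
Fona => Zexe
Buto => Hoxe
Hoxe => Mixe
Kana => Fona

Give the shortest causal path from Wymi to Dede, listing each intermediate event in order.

Wymi → Buto
Buto → Hoxe
Hoxe → Mixe
Mixe → Zeho
Zeho → Dede
Length: 5 steps.

Wymi → Buto → Hoxe → Mixe → Zeho → Dede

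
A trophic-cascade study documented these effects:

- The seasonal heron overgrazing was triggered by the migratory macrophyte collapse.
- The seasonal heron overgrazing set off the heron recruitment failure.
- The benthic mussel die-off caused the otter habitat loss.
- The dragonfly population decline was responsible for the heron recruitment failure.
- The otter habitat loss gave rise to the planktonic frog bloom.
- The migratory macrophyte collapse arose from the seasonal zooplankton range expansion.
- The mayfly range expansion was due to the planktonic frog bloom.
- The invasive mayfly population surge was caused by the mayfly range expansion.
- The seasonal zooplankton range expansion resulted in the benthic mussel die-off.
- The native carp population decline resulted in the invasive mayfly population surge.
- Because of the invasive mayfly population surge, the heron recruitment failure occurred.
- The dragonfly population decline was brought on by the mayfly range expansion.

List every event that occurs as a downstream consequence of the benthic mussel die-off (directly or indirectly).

Direct effects: the otter habitat loss.
2 steps out: the planktonic frog bloom.
3 steps out: the mayfly range expansion.
4 steps out: the dragonfly population decline, the invasive mayfly population surge.
5 steps out: the heron recruitment failure.
Not reachable from it: the seasonal zooplankton range expansion, the migratory macrophyte collapse, the seasonal heron overgrazing, the native carp population decline.

the dragonfly population decline, the heron recruitment failure, the invasive mayfly population surge, the mayfly range expansion, the otter habitat loss, the planktonic frog bloom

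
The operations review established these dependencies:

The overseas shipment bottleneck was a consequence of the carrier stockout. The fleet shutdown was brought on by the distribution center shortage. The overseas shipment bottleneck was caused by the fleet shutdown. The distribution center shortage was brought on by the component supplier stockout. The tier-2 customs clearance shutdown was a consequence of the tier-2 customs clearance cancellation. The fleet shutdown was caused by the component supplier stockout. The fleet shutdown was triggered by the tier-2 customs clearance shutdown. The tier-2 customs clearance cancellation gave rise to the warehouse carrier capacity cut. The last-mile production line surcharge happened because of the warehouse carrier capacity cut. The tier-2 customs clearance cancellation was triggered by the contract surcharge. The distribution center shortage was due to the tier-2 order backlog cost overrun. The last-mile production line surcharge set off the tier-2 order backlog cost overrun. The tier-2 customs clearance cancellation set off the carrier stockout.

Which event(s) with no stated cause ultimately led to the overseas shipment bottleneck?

Tracing upstream from the overseas shipment bottleneck: the overseas shipment bottleneck ← the carrier stockout ← the tier-2 customs clearance cancellation ← the contract surcharge.
A separate upstream branch: the overseas shipment bottleneck ← the fleet shutdown ← the component supplier stockout.
Each of those chain origins has no stated cause.

the component supplier stockout, the contract surcharge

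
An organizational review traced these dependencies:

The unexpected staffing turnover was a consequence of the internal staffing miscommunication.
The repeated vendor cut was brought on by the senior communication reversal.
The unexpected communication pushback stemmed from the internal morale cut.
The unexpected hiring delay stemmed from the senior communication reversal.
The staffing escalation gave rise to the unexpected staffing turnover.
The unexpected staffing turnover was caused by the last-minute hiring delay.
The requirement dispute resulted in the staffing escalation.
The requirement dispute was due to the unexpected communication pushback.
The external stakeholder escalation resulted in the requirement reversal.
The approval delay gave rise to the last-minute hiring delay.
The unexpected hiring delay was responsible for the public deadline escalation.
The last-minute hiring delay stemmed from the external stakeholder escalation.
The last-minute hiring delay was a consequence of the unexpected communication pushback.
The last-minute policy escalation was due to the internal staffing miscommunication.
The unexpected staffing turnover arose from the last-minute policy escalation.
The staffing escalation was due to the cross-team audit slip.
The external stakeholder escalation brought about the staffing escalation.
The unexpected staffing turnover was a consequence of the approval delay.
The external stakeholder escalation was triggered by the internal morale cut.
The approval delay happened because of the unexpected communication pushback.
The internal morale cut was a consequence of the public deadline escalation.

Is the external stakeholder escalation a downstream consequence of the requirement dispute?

No

The requirement dispute leads to the staffing escalation, the unexpected staffing turnover; the external stakeholder escalation is not among them.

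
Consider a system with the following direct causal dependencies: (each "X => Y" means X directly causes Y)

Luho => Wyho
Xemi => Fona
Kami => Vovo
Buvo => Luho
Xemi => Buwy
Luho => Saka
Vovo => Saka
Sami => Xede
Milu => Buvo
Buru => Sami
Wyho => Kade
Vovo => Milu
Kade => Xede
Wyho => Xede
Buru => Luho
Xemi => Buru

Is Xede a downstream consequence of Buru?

Yes

There is a causal chain: Buru → Sami → Xede.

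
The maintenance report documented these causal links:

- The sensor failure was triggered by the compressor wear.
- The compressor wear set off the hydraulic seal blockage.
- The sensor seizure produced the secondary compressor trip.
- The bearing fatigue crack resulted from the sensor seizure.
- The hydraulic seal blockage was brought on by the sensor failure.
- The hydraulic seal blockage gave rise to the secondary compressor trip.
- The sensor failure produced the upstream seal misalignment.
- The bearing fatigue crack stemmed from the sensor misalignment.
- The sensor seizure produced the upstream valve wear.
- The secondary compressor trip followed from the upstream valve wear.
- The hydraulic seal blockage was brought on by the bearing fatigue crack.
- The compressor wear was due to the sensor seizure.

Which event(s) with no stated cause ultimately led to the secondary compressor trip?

Tracing upstream from the secondary compressor trip: the secondary compressor trip ← the sensor seizure.
A separate upstream branch: the secondary compressor trip ← the hydraulic seal blockage ← the bearing fatigue crack ← the sensor misalignment.
Each of those chain origins has no stated cause.

the sensor misalignment, the sensor seizure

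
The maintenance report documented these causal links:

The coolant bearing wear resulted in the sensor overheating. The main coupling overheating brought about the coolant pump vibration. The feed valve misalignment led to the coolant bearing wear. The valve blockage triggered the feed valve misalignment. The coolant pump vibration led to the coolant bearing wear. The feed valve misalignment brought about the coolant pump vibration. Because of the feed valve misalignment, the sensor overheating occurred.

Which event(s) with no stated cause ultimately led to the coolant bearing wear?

Tracing upstream from the coolant bearing wear: the coolant bearing wear ← the feed valve misalignment ← the valve blockage.
A separate upstream branch: the coolant bearing wear ← the coolant pump vibration ← the main coupling overheating.
Each of those chain origins has no stated cause.

the main coupling overheating, the valve blockage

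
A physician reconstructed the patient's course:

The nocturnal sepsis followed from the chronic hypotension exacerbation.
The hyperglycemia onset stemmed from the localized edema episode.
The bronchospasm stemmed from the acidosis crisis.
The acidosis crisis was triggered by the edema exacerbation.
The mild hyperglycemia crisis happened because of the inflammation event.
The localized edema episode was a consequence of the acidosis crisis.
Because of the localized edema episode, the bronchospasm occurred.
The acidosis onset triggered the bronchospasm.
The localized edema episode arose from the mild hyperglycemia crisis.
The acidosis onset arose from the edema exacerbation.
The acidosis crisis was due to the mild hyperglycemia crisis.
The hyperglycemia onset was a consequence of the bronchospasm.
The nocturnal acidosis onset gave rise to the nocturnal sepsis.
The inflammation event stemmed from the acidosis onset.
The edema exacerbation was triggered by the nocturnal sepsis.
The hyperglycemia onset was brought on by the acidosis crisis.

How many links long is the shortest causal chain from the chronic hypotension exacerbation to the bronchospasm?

Shortest chain: the chronic hypotension exacerbation → the nocturnal sepsis → the edema exacerbation → the acidosis onset → the bronchospasm.

4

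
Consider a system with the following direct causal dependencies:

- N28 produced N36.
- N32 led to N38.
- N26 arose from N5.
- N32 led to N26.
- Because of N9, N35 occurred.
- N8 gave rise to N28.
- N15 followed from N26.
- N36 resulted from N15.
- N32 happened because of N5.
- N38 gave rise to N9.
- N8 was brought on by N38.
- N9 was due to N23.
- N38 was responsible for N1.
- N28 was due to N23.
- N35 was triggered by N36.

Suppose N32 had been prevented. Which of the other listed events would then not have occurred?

Downstream of N32: N26, N38, N1, N9, N8, N28, N15, N36, N35.
Of those, still caused via another path: N26, N9, N28, N15, N36, N35.
The remainder have no surviving cause.

N1, N38, N8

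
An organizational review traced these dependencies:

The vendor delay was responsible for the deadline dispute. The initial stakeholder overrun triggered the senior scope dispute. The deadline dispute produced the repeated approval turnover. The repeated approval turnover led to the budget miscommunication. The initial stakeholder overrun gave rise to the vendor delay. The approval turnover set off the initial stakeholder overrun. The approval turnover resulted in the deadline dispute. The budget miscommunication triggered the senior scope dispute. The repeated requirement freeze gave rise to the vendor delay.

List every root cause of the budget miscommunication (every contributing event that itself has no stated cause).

Tracing upstream from the budget miscommunication: the budget miscommunication ← the repeated approval turnover ← the deadline dispute ← the approval turnover.
A separate upstream branch: the budget miscommunication ← the repeated approval turnover ← the deadline dispute ← the vendor delay ← the repeated requirement freeze.
Each of those chain origins has no stated cause.

the approval turnover, the repeated requirement freeze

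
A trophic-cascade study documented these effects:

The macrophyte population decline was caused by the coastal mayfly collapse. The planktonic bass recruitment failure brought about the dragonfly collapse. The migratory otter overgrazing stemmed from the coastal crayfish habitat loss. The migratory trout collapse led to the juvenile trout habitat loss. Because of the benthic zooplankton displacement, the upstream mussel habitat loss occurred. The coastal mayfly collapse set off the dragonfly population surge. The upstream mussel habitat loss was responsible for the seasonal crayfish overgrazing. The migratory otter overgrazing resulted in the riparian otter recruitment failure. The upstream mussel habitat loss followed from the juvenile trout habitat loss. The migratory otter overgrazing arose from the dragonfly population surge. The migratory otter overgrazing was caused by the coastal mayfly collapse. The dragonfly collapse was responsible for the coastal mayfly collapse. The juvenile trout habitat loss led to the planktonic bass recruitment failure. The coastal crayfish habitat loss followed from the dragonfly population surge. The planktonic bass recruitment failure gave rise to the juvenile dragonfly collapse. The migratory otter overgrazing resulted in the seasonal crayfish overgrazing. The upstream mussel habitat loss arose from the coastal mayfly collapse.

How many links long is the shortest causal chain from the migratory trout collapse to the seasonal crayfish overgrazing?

3

Shortest chain: the migratory trout collapse → the juvenile trout habitat loss → the upstream mussel habitat loss → the seasonal crayfish overgrazing.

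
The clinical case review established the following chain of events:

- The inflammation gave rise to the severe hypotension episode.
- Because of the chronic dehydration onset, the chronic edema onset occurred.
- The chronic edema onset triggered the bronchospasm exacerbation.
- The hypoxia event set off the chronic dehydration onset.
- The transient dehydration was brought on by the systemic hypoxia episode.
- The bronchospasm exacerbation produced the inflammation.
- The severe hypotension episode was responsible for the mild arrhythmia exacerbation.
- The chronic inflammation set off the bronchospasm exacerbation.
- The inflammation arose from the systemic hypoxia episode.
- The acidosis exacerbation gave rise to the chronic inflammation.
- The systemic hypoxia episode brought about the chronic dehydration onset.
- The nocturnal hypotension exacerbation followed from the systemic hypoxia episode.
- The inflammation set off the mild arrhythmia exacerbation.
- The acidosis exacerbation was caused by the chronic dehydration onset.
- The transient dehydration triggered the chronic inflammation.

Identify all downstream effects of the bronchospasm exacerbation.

the inflammation, the mild arrhythmia exacerbation, the severe hypotension episode

Direct effects: the inflammation.
2 steps out: the severe hypotension episode, the mild arrhythmia exacerbation.
Not reachable from it: the systemic hypoxia episode, the nocturnal hypotension exacerbation, the chronic dehydration onset, the acidosis exacerbation, the transient dehydration, the chronic inflammation, the chronic edema onset, the hypoxia event.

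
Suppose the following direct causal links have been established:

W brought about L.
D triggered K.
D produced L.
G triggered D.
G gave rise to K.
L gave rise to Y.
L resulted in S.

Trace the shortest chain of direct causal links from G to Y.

G → D → L → Y

G → D
D → L
L → Y
Length: 3 steps.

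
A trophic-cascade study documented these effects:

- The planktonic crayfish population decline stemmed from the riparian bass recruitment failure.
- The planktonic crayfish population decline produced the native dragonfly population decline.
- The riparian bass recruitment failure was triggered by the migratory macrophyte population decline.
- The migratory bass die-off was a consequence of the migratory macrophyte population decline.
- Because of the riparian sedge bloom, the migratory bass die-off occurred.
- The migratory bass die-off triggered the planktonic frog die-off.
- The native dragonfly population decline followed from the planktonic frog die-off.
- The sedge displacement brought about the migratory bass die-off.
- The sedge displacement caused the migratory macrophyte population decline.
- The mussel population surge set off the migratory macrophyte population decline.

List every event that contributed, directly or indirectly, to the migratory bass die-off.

the migratory macrophyte population decline, the mussel population surge, the riparian sedge bloom, the sedge displacement

Immediate causes of the migratory bass die-off: the sedge displacement, the riparian sedge bloom, the migratory macrophyte population decline.
Further upstream: the mussel population surge.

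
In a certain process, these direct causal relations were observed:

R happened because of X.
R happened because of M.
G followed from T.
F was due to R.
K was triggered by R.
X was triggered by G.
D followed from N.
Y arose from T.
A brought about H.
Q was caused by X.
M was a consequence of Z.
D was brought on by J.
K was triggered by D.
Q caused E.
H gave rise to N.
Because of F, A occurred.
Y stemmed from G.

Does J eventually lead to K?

There is a causal chain: J → D → K.

Yes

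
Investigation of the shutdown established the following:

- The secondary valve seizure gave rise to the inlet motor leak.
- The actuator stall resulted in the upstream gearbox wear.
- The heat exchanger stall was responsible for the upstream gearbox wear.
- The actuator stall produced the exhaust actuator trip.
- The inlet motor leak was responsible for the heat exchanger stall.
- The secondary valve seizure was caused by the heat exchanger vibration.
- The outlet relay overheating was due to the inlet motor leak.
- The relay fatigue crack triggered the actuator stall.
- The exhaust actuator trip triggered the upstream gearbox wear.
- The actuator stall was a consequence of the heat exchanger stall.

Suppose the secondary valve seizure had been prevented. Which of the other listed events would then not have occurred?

the heat exchanger stall, the inlet motor leak, the outlet relay overheating

Downstream of the secondary valve seizure: the inlet motor leak, the heat exchanger stall, the actuator stall, the outlet relay overheating, the exhaust actuator trip, the upstream gearbox wear.
Of those, still caused via another path: the actuator stall, the exhaust actuator trip, the upstream gearbox wear.
The remainder have no surviving cause.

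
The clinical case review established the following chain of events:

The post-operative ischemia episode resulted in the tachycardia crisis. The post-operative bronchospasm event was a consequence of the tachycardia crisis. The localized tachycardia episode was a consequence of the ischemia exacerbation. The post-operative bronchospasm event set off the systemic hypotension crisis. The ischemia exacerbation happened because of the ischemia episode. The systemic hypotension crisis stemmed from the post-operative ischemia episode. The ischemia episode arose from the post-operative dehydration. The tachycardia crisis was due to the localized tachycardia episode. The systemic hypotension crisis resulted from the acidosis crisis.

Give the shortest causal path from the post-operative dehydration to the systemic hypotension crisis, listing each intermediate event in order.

the post-operative dehydration → the ischemia episode → the ischemia exacerbation → the localized tachycardia episode → the tachycardia crisis → the post-operative bronchospasm event → the systemic hypotension crisis

the post-operative dehydration → the ischemia episode
the ischemia episode → the ischemia exacerbation
the ischemia exacerbation → the localized tachycardia episode
the localized tachycardia episode → the tachycardia crisis
the tachycardia crisis → the post-operative bronchospasm event
the post-operative bronchospasm event → the systemic hypotension crisis
Length: 6 steps.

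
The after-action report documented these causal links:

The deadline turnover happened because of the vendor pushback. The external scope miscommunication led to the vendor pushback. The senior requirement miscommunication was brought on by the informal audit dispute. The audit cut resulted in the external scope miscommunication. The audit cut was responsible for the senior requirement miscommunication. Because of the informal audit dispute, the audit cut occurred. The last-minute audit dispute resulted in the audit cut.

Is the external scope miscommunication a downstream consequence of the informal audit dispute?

Yes

There is a causal chain: the informal audit dispute → the audit cut → the external scope miscommunication.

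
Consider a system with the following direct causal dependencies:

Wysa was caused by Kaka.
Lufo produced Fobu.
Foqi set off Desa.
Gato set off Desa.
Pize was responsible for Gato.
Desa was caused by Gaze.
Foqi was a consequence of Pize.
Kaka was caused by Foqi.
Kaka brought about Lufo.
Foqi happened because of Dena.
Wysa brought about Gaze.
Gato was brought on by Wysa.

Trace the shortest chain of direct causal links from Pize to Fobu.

Pize → Foqi
Foqi → Kaka
Kaka → Lufo
Lufo → Fobu
Length: 4 steps.

Pize → Foqi → Kaka → Lufo → Fobu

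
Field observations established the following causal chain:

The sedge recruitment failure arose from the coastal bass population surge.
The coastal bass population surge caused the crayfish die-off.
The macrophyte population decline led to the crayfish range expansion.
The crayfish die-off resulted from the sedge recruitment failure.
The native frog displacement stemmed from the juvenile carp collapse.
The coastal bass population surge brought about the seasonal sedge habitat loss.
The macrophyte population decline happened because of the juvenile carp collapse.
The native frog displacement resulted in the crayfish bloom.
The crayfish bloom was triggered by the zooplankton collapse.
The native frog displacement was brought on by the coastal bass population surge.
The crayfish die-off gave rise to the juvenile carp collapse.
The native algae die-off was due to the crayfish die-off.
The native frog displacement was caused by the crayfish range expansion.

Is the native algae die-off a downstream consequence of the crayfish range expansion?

No

The crayfish range expansion leads to the native frog displacement, the crayfish bloom; the native algae die-off is not among them.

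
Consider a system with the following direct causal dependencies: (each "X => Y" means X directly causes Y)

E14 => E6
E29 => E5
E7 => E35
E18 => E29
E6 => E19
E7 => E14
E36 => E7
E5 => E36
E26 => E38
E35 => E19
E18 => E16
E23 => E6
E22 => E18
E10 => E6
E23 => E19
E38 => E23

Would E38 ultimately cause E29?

E38 leads to E23, E6, E19; E29 is not among them.

No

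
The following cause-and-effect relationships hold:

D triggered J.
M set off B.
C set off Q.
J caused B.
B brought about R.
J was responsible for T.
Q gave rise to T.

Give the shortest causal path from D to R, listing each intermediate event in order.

D → J
J → B
B → R
Length: 3 steps.

D → J → B → R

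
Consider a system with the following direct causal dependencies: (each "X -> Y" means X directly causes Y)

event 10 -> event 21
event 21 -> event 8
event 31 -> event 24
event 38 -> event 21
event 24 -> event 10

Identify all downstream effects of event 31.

event 10, event 21, event 24, event 8

Direct effects: event 24.
2 steps out: event 10.
3 steps out: event 21.
4 steps out: event 8.
Not reachable from it: event 38.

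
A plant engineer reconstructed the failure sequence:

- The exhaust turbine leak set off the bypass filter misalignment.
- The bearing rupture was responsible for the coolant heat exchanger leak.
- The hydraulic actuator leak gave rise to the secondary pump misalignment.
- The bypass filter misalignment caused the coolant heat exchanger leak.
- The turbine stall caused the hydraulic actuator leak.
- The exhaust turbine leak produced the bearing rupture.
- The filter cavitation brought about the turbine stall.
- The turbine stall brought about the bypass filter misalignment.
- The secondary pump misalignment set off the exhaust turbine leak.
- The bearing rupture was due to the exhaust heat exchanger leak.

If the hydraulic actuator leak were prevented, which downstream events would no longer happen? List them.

Downstream of the hydraulic actuator leak: the secondary pump misalignment, the exhaust turbine leak, the bypass filter misalignment, the bearing rupture, the coolant heat exchanger leak.
Of those, still caused via another path: the bypass filter misalignment, the bearing rupture, the coolant heat exchanger leak.
The remainder have no surviving cause.

the exhaust turbine leak, the secondary pump misalignment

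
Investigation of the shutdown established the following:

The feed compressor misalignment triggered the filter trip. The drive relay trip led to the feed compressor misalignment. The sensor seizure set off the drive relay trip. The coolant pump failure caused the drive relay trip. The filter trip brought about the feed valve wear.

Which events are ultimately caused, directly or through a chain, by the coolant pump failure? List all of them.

the drive relay trip, the feed compressor misalignment, the feed valve wear, the filter trip

Direct effects: the drive relay trip.
2 steps out: the feed compressor misalignment.
3 steps out: the filter trip.
4 steps out: the feed valve wear.
Not reachable from it: the sensor seizure.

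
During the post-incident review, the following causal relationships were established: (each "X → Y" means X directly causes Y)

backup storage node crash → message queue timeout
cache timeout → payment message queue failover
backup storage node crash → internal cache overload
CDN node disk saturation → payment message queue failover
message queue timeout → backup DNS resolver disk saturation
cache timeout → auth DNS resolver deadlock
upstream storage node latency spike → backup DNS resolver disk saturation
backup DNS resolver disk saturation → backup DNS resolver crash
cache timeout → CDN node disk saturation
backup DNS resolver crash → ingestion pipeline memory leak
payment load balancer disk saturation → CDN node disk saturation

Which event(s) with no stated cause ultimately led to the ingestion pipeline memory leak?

Tracing upstream from the ingestion pipeline memory leak: the ingestion pipeline memory leak ← the backup DNS resolver crash ← the backup DNS resolver disk saturation ← the message queue timeout ← the backup storage node crash.
A separate upstream branch: the ingestion pipeline memory leak ← the backup DNS resolver crash ← the backup DNS resolver disk saturation ← the upstream storage node latency spike.
Each of those chain origins has no stated cause.

the backup storage node crash, the upstream storage node latency spike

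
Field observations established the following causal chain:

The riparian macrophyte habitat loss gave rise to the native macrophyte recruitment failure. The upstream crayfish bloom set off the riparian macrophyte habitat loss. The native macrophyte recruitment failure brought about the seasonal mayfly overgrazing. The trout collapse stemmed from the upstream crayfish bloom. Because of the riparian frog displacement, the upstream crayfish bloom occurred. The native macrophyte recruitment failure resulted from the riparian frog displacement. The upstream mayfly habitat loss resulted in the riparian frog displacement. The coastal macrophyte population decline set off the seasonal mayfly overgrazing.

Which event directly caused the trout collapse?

the upstream crayfish bloom

Upstream contributors include the upstream mayfly habitat loss, the riparian frog displacement, but only the upstream crayfish bloom feeds directly into the trout collapse.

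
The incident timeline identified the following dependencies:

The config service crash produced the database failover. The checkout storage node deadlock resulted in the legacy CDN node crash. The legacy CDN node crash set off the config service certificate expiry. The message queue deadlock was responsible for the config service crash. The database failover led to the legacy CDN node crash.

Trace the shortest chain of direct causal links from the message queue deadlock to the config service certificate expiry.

the message queue deadlock → the config service crash → the database failover → the legacy CDN node crash → the config service certificate expiry

the message queue deadlock → the config service crash
the config service crash → the database failover
the database failover → the legacy CDN node crash
the legacy CDN node crash → the config service certificate expiry
Length: 4 steps.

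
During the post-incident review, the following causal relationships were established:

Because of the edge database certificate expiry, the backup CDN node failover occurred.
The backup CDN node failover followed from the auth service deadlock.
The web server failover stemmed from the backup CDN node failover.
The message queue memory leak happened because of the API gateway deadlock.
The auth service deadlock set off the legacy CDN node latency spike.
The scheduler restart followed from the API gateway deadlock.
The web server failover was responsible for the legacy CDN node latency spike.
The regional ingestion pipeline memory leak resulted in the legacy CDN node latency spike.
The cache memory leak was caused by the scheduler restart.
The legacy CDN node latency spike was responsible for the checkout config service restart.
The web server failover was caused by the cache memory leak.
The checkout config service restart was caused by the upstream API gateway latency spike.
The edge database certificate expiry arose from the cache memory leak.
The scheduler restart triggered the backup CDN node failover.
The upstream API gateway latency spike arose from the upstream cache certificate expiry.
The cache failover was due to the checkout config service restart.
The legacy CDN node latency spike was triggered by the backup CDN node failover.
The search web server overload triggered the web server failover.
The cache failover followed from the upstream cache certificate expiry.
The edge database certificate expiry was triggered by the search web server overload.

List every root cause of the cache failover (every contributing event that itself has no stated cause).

Tracing upstream from the cache failover: the cache failover ← the checkout config service restart ← the legacy CDN node latency spike ← the backup CDN node failover ← the scheduler restart ← the API gateway deadlock.
A separate upstream branch: the cache failover ← the checkout config service restart ← the legacy CDN node latency spike ← the regional ingestion pipeline memory leak.
A separate upstream branch: the cache failover ← the checkout config service restart ← the legacy CDN node latency spike ← the web server failover ← the search web server overload.
A separate upstream branch: the cache failover ← the checkout config service restart ← the legacy CDN node latency spike ← the auth service deadlock.
A separate upstream branch: the cache failover ← the upstream cache certificate expiry.
Each of those chain origins has no stated cause.

the API gateway deadlock, the auth service deadlock, the regional ingestion pipeline memory leak, the search web server overload, the upstream cache certificate expiry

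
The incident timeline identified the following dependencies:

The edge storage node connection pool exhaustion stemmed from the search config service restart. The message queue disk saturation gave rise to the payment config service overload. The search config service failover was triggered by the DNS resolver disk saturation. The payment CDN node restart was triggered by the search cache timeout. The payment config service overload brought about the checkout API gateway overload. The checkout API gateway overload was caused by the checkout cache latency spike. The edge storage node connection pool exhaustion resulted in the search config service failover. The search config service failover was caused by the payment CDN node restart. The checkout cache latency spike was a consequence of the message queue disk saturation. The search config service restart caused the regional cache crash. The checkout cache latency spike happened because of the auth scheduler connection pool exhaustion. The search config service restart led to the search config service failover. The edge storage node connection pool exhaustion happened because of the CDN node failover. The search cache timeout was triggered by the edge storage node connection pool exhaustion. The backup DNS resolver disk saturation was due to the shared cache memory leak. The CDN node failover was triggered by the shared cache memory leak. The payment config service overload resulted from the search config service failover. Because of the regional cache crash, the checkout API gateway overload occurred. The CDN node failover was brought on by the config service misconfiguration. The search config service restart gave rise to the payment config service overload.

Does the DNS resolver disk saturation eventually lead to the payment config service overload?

There is a causal chain: the DNS resolver disk saturation → the search config service failover → the payment config service overload.

Yes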